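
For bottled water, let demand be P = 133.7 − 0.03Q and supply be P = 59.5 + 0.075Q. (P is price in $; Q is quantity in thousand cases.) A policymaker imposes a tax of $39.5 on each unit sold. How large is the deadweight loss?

Competitive equilibrium: 133.7 − 0.03Q = 59.5 + 0.075Q → Q* = 706.6667, P* = 112.5.
With the tax, the buyer price exceeds the seller price by 39.5: (133.7 − 0.03Q) − (59.5 + 0.075Q) = 39.5 → Q' = 330.4762.
ΔQ = 706.6667 − 330.4762 = 376.1905; the wedge equals the tax, 39.5.
Deadweight loss = ½ × 376.1905 × 39.5 = $7429.76 thousand.

$7429.76 thousand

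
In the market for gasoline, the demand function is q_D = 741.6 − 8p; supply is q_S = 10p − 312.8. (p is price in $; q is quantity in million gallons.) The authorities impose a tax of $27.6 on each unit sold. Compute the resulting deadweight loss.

In inverse form: demand p = 92.7 − 0.125q, supply p = 31.28 + 0.1q.
Competitive equilibrium: 92.7 − 0.125q = 31.28 + 0.1q → q* = 272.9778, p* = 58.5778.
With the tax, the buyer price exceeds the seller price by 27.6: (92.7 − 0.125q) − (31.28 + 0.1q) = 27.6 → q' = 150.3111.
Δq = 272.9778 − 150.3111 = 122.6667; the wedge equals the tax, 27.6.
DWL = ½ × 122.6667 × 27.6 = $1692.80 million.

$1692.80 million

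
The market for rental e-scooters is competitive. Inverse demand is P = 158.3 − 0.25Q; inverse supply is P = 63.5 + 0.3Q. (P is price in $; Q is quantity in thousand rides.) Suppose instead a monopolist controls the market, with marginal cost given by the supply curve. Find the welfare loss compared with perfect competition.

$797.86 thousand

Competitive equilibrium: 158.3 − 0.25Q = 63.5 + 0.3Q → Q* = 172.36364, P* = 115.20909.
Marginal revenue: MR = 158.3 − 0.5Q. Set MR = MC: 158.3 − 0.5Q = 63.5 + 0.3Q → Q_m = 118.5.
Price P_m = 158.3 − 0.25·118.5 = 128.675; MC(Q_m) = 63.5 + 0.3·118.5 = 99.05.
Competitive Q* = 172.36364, so ΔQ = 53.86364; wedge = 128.675 − 99.05 = 29.625.
Deadweight loss = ½ × 53.86364 × 29.625 = $797.86 thousand.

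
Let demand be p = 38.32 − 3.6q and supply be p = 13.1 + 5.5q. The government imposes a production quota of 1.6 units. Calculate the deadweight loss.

Competitive equilibrium: 38.32 − 3.6q = 13.1 + 5.5q → q* = 2.7714, p* = 28.3429.
At q = 1.6: demand price = 38.32 − 3.6·1.6 = 32.56; supply price = 13.1 + 5.5·1.6 = 21.9.
Δq = 2.7714 − 1.6 = 1.1714; wedge = 32.56 − 21.9 = 10.66.
DWL = ½ × 1.1714 × 10.66 = 6.24.

6.24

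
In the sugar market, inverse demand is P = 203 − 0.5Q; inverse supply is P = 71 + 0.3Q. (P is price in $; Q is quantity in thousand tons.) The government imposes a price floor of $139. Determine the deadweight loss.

Competitive equilibrium: 203 − 0.5Q = 71 + 0.3Q → Q* = 165, P* = 120.5.
At the floor P = 139, quantity demanded = (203 − 139)/0.5 = 128.
Sellers' marginal cost at Q' = 128: 71 + 0.3·128 = 109.4.
ΔQ = 165 − 128 = 37; wedge = 139 − 109.4 = 29.6.
Deadweight loss = ½ × 37 × 29.6 = $547.60 thousand.

$547.60 thousand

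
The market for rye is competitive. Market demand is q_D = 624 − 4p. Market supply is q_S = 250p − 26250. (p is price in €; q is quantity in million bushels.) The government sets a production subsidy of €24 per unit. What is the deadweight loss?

€1133.86 million

In inverse form: demand p = 156 − 0.25q, supply p = 105 + 0.004q.
Competitive equilibrium: 156 − 0.25q = 105 + 0.004q → q* = 200.7874, p* = 105.8031.
The subsidy lowers effective supply by 24: p = 81 + 0.004q.
New quantity: 156 − 0.25q = 81 + 0.004q → q' = 295.2756.
Overproduction Δq = 295.2756 − 200.7874 = 94.4882; wedge = subsidy = 24.
Deadweight loss = ½ × 94.4882 × 24 = €1133.86 million.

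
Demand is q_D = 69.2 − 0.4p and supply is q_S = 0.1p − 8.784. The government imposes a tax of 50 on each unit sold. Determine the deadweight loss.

In inverse form: demand p = 173 − 2.5q, supply p = 87.84 + 10q.
Competitive equilibrium: 173 − 2.5q = 87.84 + 10q → q* = 6.8128, p* = 155.968.
With the tax, the buyer price exceeds the seller price by 50: (173 − 2.5q) − (87.84 + 10q) = 50 → q' = 2.8128.
Δq = 6.8128 − 2.8128 = 4; the wedge equals the tax, 50.
Deadweight loss = ½ × 4 × 50 = 100.

100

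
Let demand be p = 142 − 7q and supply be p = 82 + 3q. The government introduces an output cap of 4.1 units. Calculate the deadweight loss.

18.05

Competitive equilibrium: 142 − 7q = 82 + 3q → q* = 6, p* = 100.
At q = 4.1: demand price = 142 − 7·4.1 = 113.3; supply price = 82 + 3·4.1 = 94.3.
Δq = 6 − 4.1 = 1.9; wedge = 113.3 − 94.3 = 19.
The triangle = ½ × 1.9 × 19 = 18.05.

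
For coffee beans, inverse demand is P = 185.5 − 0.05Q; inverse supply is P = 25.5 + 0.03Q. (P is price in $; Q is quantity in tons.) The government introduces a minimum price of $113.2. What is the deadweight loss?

$12276.64

Competitive equilibrium: 185.5 − 0.05Q = 25.5 + 0.03Q → Q* = 2000, P* = 85.5.
At the floor P = 113.2, quantity demanded = (185.5 − 113.2)/0.05 = 1446.
Sellers' marginal cost at Q' = 1446: 25.5 + 0.03·1446 = 68.88.
ΔQ = 2000 − 1446 = 554; wedge = 113.2 − 68.88 = 44.32.
Deadweight loss = ½ × 554 × 44.32 = $12276.64.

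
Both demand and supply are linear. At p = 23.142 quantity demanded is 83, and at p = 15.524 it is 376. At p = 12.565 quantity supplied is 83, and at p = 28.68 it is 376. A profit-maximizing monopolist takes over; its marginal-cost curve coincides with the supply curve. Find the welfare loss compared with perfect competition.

Demand slope = (15.524 − 23.142)/(376 − 83) = −0.026, so p = 25.3 − 0.026q.
Supply slope = (28.68 − 12.565)/(376 − 83) = 0.055, so p = 8 + 0.055q.
Competitive equilibrium: 25.3 − 0.026q = 8 + 0.055q → q* = 213.5802, p* = 19.7469.
Marginal revenue: MR = 25.3 − 0.052q. Set MR = MC: 25.3 − 0.052q = 8 + 0.055q → q_m = 161.6822.
Price p_m = 25.3 − 0.026·161.6822 = 21.0963; MC(q_m) = 8 + 0.055·161.6822 = 16.8925.
Competitive q* = 213.5802, so Δq = 51.898; wedge = 21.0963 − 16.8925 = 4.2038.
Deadweight loss = ½ × 51.898 × 4.2038 = 109.08.

109.08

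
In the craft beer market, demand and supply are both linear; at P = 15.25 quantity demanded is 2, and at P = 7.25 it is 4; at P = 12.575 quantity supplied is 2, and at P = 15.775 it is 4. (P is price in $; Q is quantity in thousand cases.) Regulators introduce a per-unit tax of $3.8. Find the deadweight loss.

Demand slope = (7.25 − 15.25)/(4 − 2) = −4, so P = 23.25 − 4Q.
Supply slope = (15.775 − 12.575)/(4 − 2) = 1.6, so P = 9.375 + 1.6Q.
Competitive equilibrium: 23.25 − 4Q = 9.375 + 1.6Q → Q* = 2.4777, P* = 13.3393.
With the tax, the buyer price exceeds the seller price by 3.8: (23.25 − 4Q) − (9.375 + 1.6Q) = 3.8 → Q' = 1.7991.
ΔQ = 2.4777 − 1.7991 = 0.6786; the wedge equals the tax, 3.8.
Deadweight loss = ½ × 0.6786 × 3.8 = $1.29 thousand.

$1.29 thousand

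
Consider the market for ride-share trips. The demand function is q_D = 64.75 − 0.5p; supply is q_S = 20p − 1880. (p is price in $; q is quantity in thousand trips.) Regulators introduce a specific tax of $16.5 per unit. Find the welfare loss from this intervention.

$66.40 thousand

In inverse form: demand p = 129.5 − 2q, supply p = 94 + 0.05q.
Competitive equilibrium: 129.5 − 2q = 94 + 0.05q → q* = 17.3171, p* = 94.8659.
With the tax, the buyer price exceeds the seller price by 16.5: (129.5 − 2q) − (94 + 0.05q) = 16.5 → q' = 9.2683.
Δq = 17.3171 − 9.2683 = 8.0488; the wedge equals the tax, 16.5.
Welfare loss = ½ × 8.0488 × 16.5 = $66.40 thousand.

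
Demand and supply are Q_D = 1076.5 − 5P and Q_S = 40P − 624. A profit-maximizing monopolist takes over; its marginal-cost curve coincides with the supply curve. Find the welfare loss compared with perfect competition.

19625.73

In inverse form: demand P = 215.3 − 0.2Q, supply P = 15.6 + 0.025Q.
Competitive equilibrium: 215.3 − 0.2Q = 15.6 + 0.025Q → Q* = 887.55556, P* = 37.78889.
Marginal revenue: MR = 215.3 − 0.4Q. Set MR = MC: 215.3 − 0.4Q = 15.6 + 0.025Q → Q_m = 469.88235.
Price P_m = 215.3 − 0.2·469.88235 = 121.32353; MC(Q_m) = 15.6 + 0.025·469.88235 = 27.34706.
Competitive Q* = 887.55556, so ΔQ = 417.67321; wedge = 121.32353 − 27.34706 = 93.97647.
DWL = ½ × 417.67321 × 93.97647 = 19625.73.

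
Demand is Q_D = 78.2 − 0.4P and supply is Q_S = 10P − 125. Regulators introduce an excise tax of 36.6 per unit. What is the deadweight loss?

In inverse form: demand P = 195.5 − 2.5Q, supply P = 12.5 + 0.1Q.
Competitive equilibrium: 195.5 − 2.5Q = 12.5 + 0.1Q → Q* = 70.3846, P* = 19.5385.
With the tax, the buyer price exceeds the seller price by 36.6: (195.5 − 2.5Q) − (12.5 + 0.1Q) = 36.6 → Q' = 56.3077.
ΔQ = 70.3846 − 56.3077 = 14.0769; the wedge equals the tax, 36.6.
The triangle = ½ × 14.0769 × 36.6 = 257.61.

257.61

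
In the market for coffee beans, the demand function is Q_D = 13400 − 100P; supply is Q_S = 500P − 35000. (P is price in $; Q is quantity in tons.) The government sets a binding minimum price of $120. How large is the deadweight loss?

$92826.67

In inverse form: demand P = 134 − 0.01Q, supply P = 70 + 0.002Q.
Competitive equilibrium: 134 − 0.01Q = 70 + 0.002Q → Q* = 5333.3333, P* = 80.6667.
At the floor P = 120, quantity demanded = (134 − 120)/0.01 = 1400.
Sellers' marginal cost at Q' = 1400: 70 + 0.002·1400 = 72.8.
ΔQ = 5333.3333 − 1400 = 3933.3333; wedge = 120 − 72.8 = 47.2.
The triangle = ½ × 3933.3333 × 47.2 = $92826.67.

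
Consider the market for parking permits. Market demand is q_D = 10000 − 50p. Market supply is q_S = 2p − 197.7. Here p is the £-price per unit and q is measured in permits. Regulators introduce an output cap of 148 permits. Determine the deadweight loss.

£562.65

In inverse form: demand p = 200 − 0.02q, supply p = 98.85 + 0.5q.
Competitive equilibrium: 200 − 0.02q = 98.85 + 0.5q → q* = 194.5192, p* = 196.1096.
At q = 148: demand price = 200 − 0.02·148 = 197.04; supply price = 98.85 + 0.5·148 = 172.85.
Δq = 194.5192 − 148 = 46.5192; wedge = 197.04 − 172.85 = 24.19.
Welfare loss = ½ × 46.5192 × 24.19 = £562.65.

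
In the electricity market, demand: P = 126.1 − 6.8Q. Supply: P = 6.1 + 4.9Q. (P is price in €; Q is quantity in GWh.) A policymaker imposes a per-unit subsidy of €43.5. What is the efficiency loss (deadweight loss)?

€80.87

Competitive equilibrium: 126.1 − 6.8Q = 6.1 + 4.9Q → Q* = 10.2564, P* = 56.3564.
The subsidy lowers effective supply by 43.5: P = 4.9Q − 37.4.
New quantity: 126.1 − 6.8Q = 4.9Q − 37.4 → Q' = 13.9744.
Overproduction ΔQ = 13.9744 − 10.2564 = 3.718; wedge = subsidy = 43.5.
The triangle = ½ × 3.718 × 43.5 = €80.87.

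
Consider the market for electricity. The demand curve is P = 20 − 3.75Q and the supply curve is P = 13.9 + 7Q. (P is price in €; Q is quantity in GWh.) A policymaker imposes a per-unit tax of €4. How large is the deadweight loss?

Competitive equilibrium: 20 − 3.75Q = 13.9 + 7Q → Q* = 0.5674, P* = 17.8721.
With the tax, the buyer price exceeds the seller price by 4: (20 − 3.75Q) − (13.9 + 7Q) = 4 → Q' = 0.1953.
ΔQ = 0.5674 − 0.1953 = 0.3721; the wedge equals the tax, 4.
Welfare loss = ½ × 0.3721 × 4 = €0.74.

€0.74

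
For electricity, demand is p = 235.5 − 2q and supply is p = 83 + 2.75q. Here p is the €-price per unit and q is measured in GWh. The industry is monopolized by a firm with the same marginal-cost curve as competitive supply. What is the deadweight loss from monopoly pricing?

Competitive equilibrium: 235.5 − 2q = 83 + 2.75q → q* = 32.1053, p* = 171.2895.
Marginal revenue: MR = 235.5 − 4q. Set MR = MC: 235.5 − 4q = 83 + 2.75q → q_m = 22.5926.
Price p_m = 235.5 − 2·22.5926 = 190.3148; MC(q_m) = 83 + 2.75·22.5926 = 145.1297.
Competitive q* = 32.1053, so Δq = 9.5127; wedge = 190.3148 − 145.1297 = 45.1851.
Deadweight loss = ½ × 9.5127 × 45.1851 = €214.92.

€214.92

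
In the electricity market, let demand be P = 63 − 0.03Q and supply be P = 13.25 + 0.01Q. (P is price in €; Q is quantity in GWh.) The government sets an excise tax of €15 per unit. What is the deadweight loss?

Competitive equilibrium: 63 − 0.03Q = 13.25 + 0.01Q → Q* = 1243.75, P* = 25.6875.
With the tax, the buyer price exceeds the seller price by 15: (63 − 0.03Q) − (13.25 + 0.01Q) = 15 → Q' = 868.75.
ΔQ = 1243.75 − 868.75 = 375; the wedge equals the tax, 15.
Welfare loss = ½ × 375 × 15 = €2812.50.

€2812.50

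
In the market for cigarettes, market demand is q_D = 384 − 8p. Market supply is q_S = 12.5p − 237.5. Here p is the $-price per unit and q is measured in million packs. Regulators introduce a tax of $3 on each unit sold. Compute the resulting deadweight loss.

$21.95 million

In inverse form: demand p = 48 − 0.125q, supply p = 19 + 0.08q.
Competitive equilibrium: 48 − 0.125q = 19 + 0.08q → q* = 141.4634, p* = 30.3171.
With the tax, the buyer price exceeds the seller price by 3: (48 − 0.125q) − (19 + 0.08q) = 3 → q' = 126.8293.
Δq = 141.4634 − 126.8293 = 14.6341; the wedge equals the tax, 3.
DWL = ½ × 14.6341 × 3 = $21.95 million.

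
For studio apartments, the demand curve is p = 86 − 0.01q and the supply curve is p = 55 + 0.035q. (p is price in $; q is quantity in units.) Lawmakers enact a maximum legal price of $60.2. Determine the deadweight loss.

Competitive equilibrium: 86 − 0.01q = 55 + 0.035q → q* = 688.8889, p* = 79.1111.
At the ceiling p = 60.2, quantity supplied = (60.2 − 55)/0.035 = 148.5714.
Willingness to pay at q' = 148.5714: 86 − 0.01·148.5714 = 84.5143.
Δq = 688.8889 − 148.5714 = 540.3175; wedge = 84.5143 − 60.2 = 24.3143.
The triangle = ½ × 540.3175 × 24.3143 = $6568.72.

$6568.72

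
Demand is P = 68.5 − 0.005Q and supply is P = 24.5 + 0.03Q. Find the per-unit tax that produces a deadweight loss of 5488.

Competitive equilibrium: 68.5 − 0.005Q = 24.5 + 0.03Q → Q* = 1257.1429, P* = 62.2143.
A tax t gives ΔQ = t/0.035 and wedge t, so DWL = t²/0.07.
t²/0.07 = 5488 → t² = 384.16 → t = 19.6.

19.6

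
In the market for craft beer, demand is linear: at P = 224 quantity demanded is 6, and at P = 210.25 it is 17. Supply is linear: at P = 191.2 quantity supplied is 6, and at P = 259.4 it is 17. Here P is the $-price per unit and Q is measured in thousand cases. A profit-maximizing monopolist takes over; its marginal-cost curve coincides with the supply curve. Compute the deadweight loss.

$8.32 thousand

Demand slope = (210.25 − 224)/(17 − 6) = −1.25, so P = 231.5 − 1.25Q.
Supply slope = (259.4 − 191.2)/(17 − 6) = 6.2, so P = 154 + 6.2Q.
Competitive equilibrium: 231.5 − 1.25Q = 154 + 6.2Q → Q* = 10.4027, P* = 218.4966.
Marginal revenue: MR = 231.5 − 2.5Q. Set MR = MC: 231.5 − 2.5Q = 154 + 6.2Q → Q_m = 8.908.
Price P_m = 231.5 − 1.25·8.908 = 220.365; MC(Q_m) = 154 + 6.2·8.908 = 209.2296.
Competitive Q* = 10.4027, so ΔQ = 1.4947; wedge = 220.365 − 209.2296 = 11.1354.
The triangle = ½ × 1.4947 × 11.1354 = $8.32 thousand.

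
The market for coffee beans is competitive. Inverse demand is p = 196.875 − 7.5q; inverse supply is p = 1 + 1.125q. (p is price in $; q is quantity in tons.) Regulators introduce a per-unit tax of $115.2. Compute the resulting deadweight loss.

$769.34

Competitive equilibrium: 196.875 − 7.5q = 1 + 1.125q → q* = 22.71014, p* = 26.54891.
With the tax, the buyer price exceeds the seller price by 115.2: (196.875 − 7.5q) − (1 + 1.125q) = 115.2 → q' = 9.35362.
Δq = 22.71014 − 9.35362 = 13.35652; the wedge equals the tax, 115.2.
DWL = ½ × 13.35652 × 115.2 = $769.34.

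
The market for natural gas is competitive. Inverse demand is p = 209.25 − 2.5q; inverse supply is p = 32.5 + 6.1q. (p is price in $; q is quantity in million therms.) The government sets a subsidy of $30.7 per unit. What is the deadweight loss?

$54.80 million

Competitive equilibrium: 209.25 − 2.5q = 32.5 + 6.1q → q* = 20.5523, p* = 157.8692.
The subsidy lowers effective supply by 30.7: p = 1.8 + 6.1q.
New quantity: 209.25 − 2.5q = 1.8 + 6.1q → q' = 24.1221.
Overproduction Δq = 24.1221 − 20.5523 = 3.5698; wedge = subsidy = 30.7.
Deadweight loss = ½ × 3.5698 × 30.7 = $54.80 million.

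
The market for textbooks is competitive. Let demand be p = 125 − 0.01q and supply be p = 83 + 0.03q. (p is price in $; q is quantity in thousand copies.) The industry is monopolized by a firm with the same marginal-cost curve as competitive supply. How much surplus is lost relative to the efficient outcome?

Competitive equilibrium: 125 − 0.01q = 83 + 0.03q → q* = 1050, p* = 114.5.
Marginal revenue: MR = 125 − 0.02q. Set MR = MC: 125 − 0.02q = 83 + 0.03q → q_m = 840.
Price p_m = 125 − 0.01·840 = 116.6; MC(q_m) = 83 + 0.03·840 = 108.2.
Competitive q* = 1050, so Δq = 210; wedge = 116.6 − 108.2 = 8.4.
DWL = ½ × 210 × 8.4 = $882 thousand.

$882 thousand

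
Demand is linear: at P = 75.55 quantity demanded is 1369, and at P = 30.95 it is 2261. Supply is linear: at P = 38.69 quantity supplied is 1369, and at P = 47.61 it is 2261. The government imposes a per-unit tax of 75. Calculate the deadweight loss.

Demand slope = (30.95 − 75.55)/(2261 − 1369) = −0.05, so P = 144 − 0.05Q.
Supply slope = (47.61 − 38.69)/(2261 − 1369) = 0.01, so P = 25 + 0.01Q.
Competitive equilibrium: 144 − 0.05Q = 25 + 0.01Q → Q* = 1983.3333, P* = 44.8333.
With the tax, the buyer price exceeds the seller price by 75: (144 − 0.05Q) − (25 + 0.01Q) = 75 → Q' = 733.3333.
ΔQ = 1983.3333 − 733.3333 = 1250; the wedge equals the tax, 75.
DWL = ½ × 1250 × 75 = 46875.

46875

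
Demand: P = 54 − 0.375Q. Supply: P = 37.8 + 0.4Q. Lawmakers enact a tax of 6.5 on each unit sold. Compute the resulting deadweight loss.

27.26

Competitive equilibrium: 54 − 0.375Q = 37.8 + 0.4Q → Q* = 20.9032, P* = 46.1613.
With the tax, the buyer price exceeds the seller price by 6.5: (54 − 0.375Q) − (37.8 + 0.4Q) = 6.5 → Q' = 12.5161.
ΔQ = 20.9032 − 12.5161 = 8.3871; the wedge equals the tax, 6.5.
The triangle = ½ × 8.3871 × 6.5 = 27.26.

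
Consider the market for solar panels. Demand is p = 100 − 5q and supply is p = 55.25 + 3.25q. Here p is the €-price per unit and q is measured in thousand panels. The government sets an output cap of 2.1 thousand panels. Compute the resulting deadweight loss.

€45.58 thousand

Competitive equilibrium: 100 − 5q = 55.25 + 3.25q → q* = 5.4242, p* = 72.8788.
At q = 2.1: demand price = 100 − 5·2.1 = 89.5; supply price = 55.25 + 3.25·2.1 = 62.075.
Δq = 5.4242 − 2.1 = 3.3242; wedge = 89.5 − 62.075 = 27.425.
Deadweight loss = ½ × 3.3242 × 27.425 = €45.58 thousand.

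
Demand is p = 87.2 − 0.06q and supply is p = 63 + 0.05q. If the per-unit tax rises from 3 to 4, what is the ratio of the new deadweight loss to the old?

1.778

Competitive equilibrium: 87.2 − 0.06q = 63 + 0.05q → q* = 220, p* = 74.
For a per-unit tax t: Δq = t/0.11, so DWL = ½·t·(t/0.11) = t²/0.22.
At t = 3: DWL = 40.909. At t = 4: DWL = 72.727.
Ratio = (4/3)² = 1.778.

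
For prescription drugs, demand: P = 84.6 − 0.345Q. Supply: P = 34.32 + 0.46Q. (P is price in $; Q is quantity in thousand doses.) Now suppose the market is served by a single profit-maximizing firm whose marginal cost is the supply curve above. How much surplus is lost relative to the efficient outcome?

$141.32 thousand

Competitive equilibrium: 84.6 − 0.345Q = 34.32 + 0.46Q → Q* = 62.4596, P* = 63.0514.
Marginal revenue: MR = 84.6 − 0.69Q. Set MR = MC: 84.6 − 0.69Q = 34.32 + 0.46Q → Q_m = 43.7217.
Price P_m = 84.6 − 0.345·43.7217 = 69.516; MC(Q_m) = 34.32 + 0.46·43.7217 = 54.432.
Competitive Q* = 62.4596, so ΔQ = 18.7379; wedge = 69.516 − 54.432 = 15.084.
Welfare loss = ½ × 18.7379 × 15.084 = $141.32 thousand.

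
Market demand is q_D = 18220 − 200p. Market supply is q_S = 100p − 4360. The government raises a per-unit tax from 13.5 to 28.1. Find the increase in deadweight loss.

20245.33

In inverse form: demand p = 91.1 − 0.005q, supply p = 43.6 + 0.01q.
Competitive equilibrium: 91.1 − 0.005q = 43.6 + 0.01q → q* = 3166.6667, p* = 75.2667.
For a per-unit tax t: Δq = t/0.015, so DWL = ½·t·(t/0.015) = t²/0.03.
At t = 13.5: DWL = 6075. At t = 28.1: DWL = 26320.333.
Increase = 26320.333 − 6075 = 20245.33.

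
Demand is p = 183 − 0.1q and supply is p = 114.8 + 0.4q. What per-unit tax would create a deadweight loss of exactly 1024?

32

Competitive equilibrium: 183 − 0.1q = 114.8 + 0.4q → q* = 136.4, p* = 169.36.
A tax t gives Δq = t/0.5 and wedge t, so DWL = t²/1.
t²/1 = 1024 → t² = 1024 → t = 32.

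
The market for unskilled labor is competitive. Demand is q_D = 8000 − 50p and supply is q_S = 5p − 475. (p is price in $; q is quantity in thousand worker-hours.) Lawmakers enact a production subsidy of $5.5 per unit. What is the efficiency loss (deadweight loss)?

$68.75 thousand

In inverse form: demand p = 160 − 0.02q, supply p = 95 + 0.2q.
Competitive equilibrium: 160 − 0.02q = 95 + 0.2q → q* = 295.4545, p* = 154.0909.
The subsidy lowers effective supply by 5.5: p = 89.5 + 0.2q.
New quantity: 160 − 0.02q = 89.5 + 0.2q → q' = 320.4545.
Overproduction Δq = 320.4545 − 295.4545 = 25; wedge = subsidy = 5.5.
Deadweight loss = ½ × 25 × 5.5 = $68.75 thousand.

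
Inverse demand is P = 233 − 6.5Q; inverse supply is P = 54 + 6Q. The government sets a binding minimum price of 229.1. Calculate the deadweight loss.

Competitive equilibrium: 233 − 6.5Q = 54 + 6Q → Q* = 14.32, P* = 139.92.
At the floor P = 229.1, quantity demanded = (233 − 229.1)/6.5 = 0.6.
Sellers' marginal cost at Q' = 0.6: 54 + 6·0.6 = 57.6.
ΔQ = 14.32 − 0.6 = 13.72; wedge = 229.1 − 57.6 = 171.5.
The triangle = ½ × 13.72 × 171.5 = 1176.49.

1176.49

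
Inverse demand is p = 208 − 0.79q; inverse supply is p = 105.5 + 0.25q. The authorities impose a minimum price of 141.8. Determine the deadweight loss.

Competitive equilibrium: 208 − 0.79q = 105.5 + 0.25q → q* = 98.5577, p* = 130.1394.
At the floor p = 141.8, quantity demanded = (208 − 141.8)/0.79 = 83.7975.
Sellers' marginal cost at q' = 83.7975: 105.5 + 0.25·83.7975 = 126.4494.
Δq = 98.5577 − 83.7975 = 14.7602; wedge = 141.8 − 126.4494 = 15.3506.
DWL = ½ × 14.7602 × 15.3506 = 113.29.

113.29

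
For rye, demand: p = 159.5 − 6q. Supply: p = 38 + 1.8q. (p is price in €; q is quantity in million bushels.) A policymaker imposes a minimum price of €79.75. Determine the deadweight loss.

Competitive equilibrium: 159.5 − 6q = 38 + 1.8q → q* = 15.5769, p* = 66.0385.
At the floor p = 79.75, quantity demanded = (159.5 − 79.75)/6 = 13.2917.
Sellers' marginal cost at q' = 13.2917: 38 + 1.8·13.2917 = 61.9251.
Δq = 15.5769 − 13.2917 = 2.2852; wedge = 79.75 − 61.9251 = 17.8249.
The triangle = ½ × 2.2852 × 17.8249 = €20.37 million.

€20.37 million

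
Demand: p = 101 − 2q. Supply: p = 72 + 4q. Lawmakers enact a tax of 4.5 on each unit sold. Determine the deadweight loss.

Competitive equilibrium: 101 − 2q = 72 + 4q → q* = 4.8333, p* = 91.3333.
With the tax, the buyer price exceeds the seller price by 4.5: (101 − 2q) − (72 + 4q) = 4.5 → q' = 4.0833.
Δq = 4.8333 − 4.0833 = 0.75; the wedge equals the tax, 4.5.
The triangle = ½ × 0.75 × 4.5 = 1.69.

1.69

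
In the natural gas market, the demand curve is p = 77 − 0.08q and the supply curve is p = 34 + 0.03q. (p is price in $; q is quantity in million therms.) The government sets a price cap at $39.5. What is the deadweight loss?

Competitive equilibrium: 77 − 0.08q = 34 + 0.03q → q* = 390.9091, p* = 45.7273.
At the ceiling p = 39.5, quantity supplied = (39.5 − 34)/0.03 = 183.3333.
Willingness to pay at q' = 183.3333: 77 − 0.08·183.3333 = 62.3333.
Δq = 390.9091 − 183.3333 = 207.5758; wedge = 62.3333 − 39.5 = 22.8333.
The triangle = ½ × 207.5758 × 22.8333 = $2369.82 million.

$2369.82 million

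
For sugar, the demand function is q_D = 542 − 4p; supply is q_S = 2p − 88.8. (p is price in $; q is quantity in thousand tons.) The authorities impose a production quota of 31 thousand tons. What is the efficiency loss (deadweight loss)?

In inverse form: demand p = 135.5 − 0.25q, supply p = 44.4 + 0.5q.
Competitive equilibrium: 135.5 − 0.25q = 44.4 + 0.5q → q* = 121.4667, p* = 105.1333.
At q = 31: demand price = 135.5 − 0.25·31 = 127.75; supply price = 44.4 + 0.5·31 = 59.9.
Δq = 121.4667 − 31 = 90.4667; wedge = 127.75 − 59.9 = 67.85.
Deadweight loss = ½ × 90.4667 × 67.85 = $3069.08 thousand.

$3069.08 thousand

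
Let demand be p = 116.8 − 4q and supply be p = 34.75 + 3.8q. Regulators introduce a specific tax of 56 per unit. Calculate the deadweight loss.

Competitive equilibrium: 116.8 − 4q = 34.75 + 3.8q → q* = 10.5192, p* = 74.7231.
With the tax, the buyer price exceeds the seller price by 56: (116.8 − 4q) − (34.75 + 3.8q) = 56 → q' = 3.3397.
Δq = 10.5192 − 3.3397 = 7.1795; the wedge equals the tax, 56.
The triangle = ½ × 7.1795 × 56 = 201.03.

201.03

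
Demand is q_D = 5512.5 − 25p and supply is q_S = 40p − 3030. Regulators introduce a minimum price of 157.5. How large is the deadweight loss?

13812.62

In inverse form: demand p = 220.5 − 0.04q, supply p = 75.75 + 0.025q.
Competitive equilibrium: 220.5 − 0.04q = 75.75 + 0.025q → q* = 2226.9231, p* = 131.4231.
At the floor p = 157.5, quantity demanded = (220.5 − 157.5)/0.04 = 1575.
Sellers' marginal cost at q' = 1575: 75.75 + 0.025·1575 = 115.125.
Δq = 2226.9231 − 1575 = 651.9231; wedge = 157.5 − 115.125 = 42.375.
Welfare loss = ½ × 651.9231 × 42.375 = 13812.62.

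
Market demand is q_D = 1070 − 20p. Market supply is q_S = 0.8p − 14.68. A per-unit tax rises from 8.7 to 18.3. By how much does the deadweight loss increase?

In inverse form: demand p = 53.5 − 0.05q, supply p = 18.35 + 1.25q.
Competitive equilibrium: 53.5 − 0.05q = 18.35 + 1.25q → q* = 27.0385, p* = 52.1481.
For a per-unit tax t: Δq = t/1.3, so DWL = ½·t·(t/1.3) = t²/2.6.
At t = 8.7: DWL = 29.112. At t = 18.3: DWL = 128.804.
Increase = 128.804 − 29.112 = 99.69.

99.69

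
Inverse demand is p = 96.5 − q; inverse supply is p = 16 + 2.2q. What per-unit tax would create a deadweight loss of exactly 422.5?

52

Competitive equilibrium: 96.5 − q = 16 + 2.2q → q* = 25.1563, p* = 71.3438.
A tax t gives Δq = t/3.2 and wedge t, so DWL = t²/6.4.
t²/6.4 = 422.5 → t² = 2704 → t = 52.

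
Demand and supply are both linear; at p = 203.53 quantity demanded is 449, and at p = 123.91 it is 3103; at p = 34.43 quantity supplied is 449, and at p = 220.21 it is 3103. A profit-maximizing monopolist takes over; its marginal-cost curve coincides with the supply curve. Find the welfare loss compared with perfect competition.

Demand slope = (123.91 − 203.53)/(3103 − 449) = −0.03, so p = 217 − 0.03q.
Supply slope = (220.21 − 34.43)/(3103 − 449) = 0.07, so p = 3 + 0.07q.
Competitive equilibrium: 217 − 0.03q = 3 + 0.07q → q* = 2140, p* = 152.8.
Marginal revenue: MR = 217 − 0.06q. Set MR = MC: 217 − 0.06q = 3 + 0.07q → q_m = 1646.1538.
Price p_m = 217 − 0.03·1646.1538 = 167.6154; MC(q_m) = 3 + 0.07·1646.1538 = 118.2308.
Competitive q* = 2140, so Δq = 493.8462; wedge = 167.6154 − 118.2308 = 49.3846.
Welfare loss = ½ × 493.8462 × 49.3846 = 12194.20.

12194.20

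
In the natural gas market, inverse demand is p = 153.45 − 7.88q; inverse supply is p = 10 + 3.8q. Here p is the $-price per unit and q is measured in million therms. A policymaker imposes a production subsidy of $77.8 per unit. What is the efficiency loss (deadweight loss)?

$259.11 million

Competitive equilibrium: 153.45 − 7.88q = 10 + 3.8q → q* = 12.2817, p* = 56.6704.
The subsidy lowers effective supply by 77.8: p = 3.8q − 67.8.
New quantity: 153.45 − 7.88q = 3.8q − 67.8 → q' = 18.9426.
Overproduction Δq = 18.9426 − 12.2817 = 6.6609; wedge = subsidy = 77.8.
DWL = ½ × 6.6609 × 77.8 = $259.11 million.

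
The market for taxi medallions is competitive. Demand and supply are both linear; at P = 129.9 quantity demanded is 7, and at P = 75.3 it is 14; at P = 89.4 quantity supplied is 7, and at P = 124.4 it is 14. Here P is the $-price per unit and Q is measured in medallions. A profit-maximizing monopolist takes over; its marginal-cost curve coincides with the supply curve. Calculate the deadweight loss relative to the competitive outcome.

$94.79

Demand slope = (75.3 − 129.9)/(14 − 7) = −7.8, so P = 184.5 − 7.8Q.
Supply slope = (124.4 − 89.4)/(14 − 7) = 5, so P = 54.4 + 5Q.
Competitive equilibrium: 184.5 − 7.8Q = 54.4 + 5Q → Q* = 10.1641, P* = 105.2203.
Marginal revenue: MR = 184.5 − 15.6Q. Set MR = MC: 184.5 − 15.6Q = 54.4 + 5Q → Q_m = 6.3155.
Price P_m = 184.5 − 7.8·6.3155 = 135.2391; MC(Q_m) = 54.4 + 5·6.3155 = 85.9775.
Competitive Q* = 10.1641, so ΔQ = 3.8486; wedge = 135.2391 − 85.9775 = 49.2616.
DWL = ½ × 3.8486 × 49.2616 = $94.79.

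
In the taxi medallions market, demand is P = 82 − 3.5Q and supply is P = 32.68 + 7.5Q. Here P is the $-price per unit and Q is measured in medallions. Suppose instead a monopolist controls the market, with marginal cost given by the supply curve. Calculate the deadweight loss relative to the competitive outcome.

$6.44

Competitive equilibrium: 82 − 3.5Q = 32.68 + 7.5Q → Q* = 4.4836, P* = 66.3073.
Marginal revenue: MR = 82 − 7Q. Set MR = MC: 82 − 7Q = 32.68 + 7.5Q → Q_m = 3.4014.
Price P_m = 82 − 3.5·3.4014 = 70.0951; MC(Q_m) = 32.68 + 7.5·3.4014 = 58.1905.
Competitive Q* = 4.4836, so ΔQ = 1.0822; wedge = 70.0951 − 58.1905 = 11.9046.
The triangle = ½ × 1.0822 × 11.9046 = $6.44.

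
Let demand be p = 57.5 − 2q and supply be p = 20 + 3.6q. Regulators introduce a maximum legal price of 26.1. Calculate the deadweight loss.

Competitive equilibrium: 57.5 − 2q = 20 + 3.6q → q* = 6.6964, p* = 44.1071.
At the ceiling p = 26.1, quantity supplied = (26.1 − 20)/3.6 = 1.6944.
Willingness to pay at q' = 1.6944: 57.5 − 2·1.6944 = 54.1112.
Δq = 6.6964 − 1.6944 = 5.002; wedge = 54.1112 − 26.1 = 28.0112.
The triangle = ½ × 5.002 × 28.0112 = 70.06.

70.06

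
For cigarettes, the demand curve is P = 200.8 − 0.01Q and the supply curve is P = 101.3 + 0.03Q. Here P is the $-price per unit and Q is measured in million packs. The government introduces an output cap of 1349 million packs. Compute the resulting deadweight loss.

Competitive equilibrium: 200.8 − 0.01Q = 101.3 + 0.03Q → Q* = 2487.5, P* = 175.925.
At Q = 1349: demand price = 200.8 − 0.01·1349 = 187.31; supply price = 101.3 + 0.03·1349 = 141.77.
ΔQ = 2487.5 − 1349 = 1138.5; wedge = 187.31 − 141.77 = 45.54.
Welfare loss = ½ × 1138.5 × 45.54 = $25923.645 million.

$25923.645 million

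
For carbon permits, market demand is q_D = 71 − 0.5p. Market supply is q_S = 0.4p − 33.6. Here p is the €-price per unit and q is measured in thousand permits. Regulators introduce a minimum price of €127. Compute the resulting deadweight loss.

In inverse form: demand p = 142 − 2q, supply p = 84 + 2.5q.
Competitive equilibrium: 142 − 2q = 84 + 2.5q → q* = 12.8889, p* = 116.2222.
At the floor p = 127, quantity demanded = (142 − 127)/2 = 7.5.
Sellers' marginal cost at q' = 7.5: 84 + 2.5·7.5 = 102.75.
Δq = 12.8889 − 7.5 = 5.3889; wedge = 127 − 102.75 = 24.25.
Deadweight loss = ½ × 5.3889 × 24.25 = €65.34 thousand.

€65.34 thousand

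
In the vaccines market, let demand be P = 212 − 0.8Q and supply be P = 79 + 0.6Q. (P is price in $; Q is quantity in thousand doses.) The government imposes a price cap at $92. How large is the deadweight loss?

Competitive equilibrium: 212 − 0.8Q = 79 + 0.6Q → Q* = 95, P* = 136.
At the ceiling P = 92, quantity supplied = (92 − 79)/0.6 = 21.6667.
Willingness to pay at Q' = 21.6667: 212 − 0.8·21.6667 = 194.6666.
ΔQ = 95 − 21.6667 = 73.3333; wedge = 194.6666 − 92 = 102.6666.
DWL = ½ × 73.3333 × 102.6666 = $3764.44 thousand.

$3764.44 thousand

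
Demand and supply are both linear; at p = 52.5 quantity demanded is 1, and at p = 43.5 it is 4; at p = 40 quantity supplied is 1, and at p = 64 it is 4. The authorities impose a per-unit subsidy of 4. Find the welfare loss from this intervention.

Demand slope = (43.5 − 52.5)/(4 − 1) = −3, so p = 55.5 − 3q.
Supply slope = (64 − 40)/(4 − 1) = 8, so p = 32 + 8q.
Competitive equilibrium: 55.5 − 3q = 32 + 8q → q* = 2.1364, p* = 49.0909.
The subsidy lowers effective supply by 4: p = 28 + 8q.
New quantity: 55.5 − 3q = 28 + 8q → q' = 2.5.
Overproduction Δq = 2.5 − 2.1364 = 0.3636; wedge = subsidy = 4.
Welfare loss = ½ × 0.3636 × 4 = 0.73.

0.73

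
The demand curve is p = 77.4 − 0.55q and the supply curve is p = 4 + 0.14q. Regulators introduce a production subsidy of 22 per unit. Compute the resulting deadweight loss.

350.72

Competitive equilibrium: 77.4 − 0.55q = 4 + 0.14q → q* = 106.37681, p* = 18.89275.
The subsidy lowers effective supply by 22: p = 0.14q − 18.
New quantity: 77.4 − 0.55q = 0.14q − 18 → q' = 138.26087.
Overproduction Δq = 138.26087 − 106.37681 = 31.88406; wedge = subsidy = 22.
Welfare loss = ½ × 31.88406 × 22 = 350.72.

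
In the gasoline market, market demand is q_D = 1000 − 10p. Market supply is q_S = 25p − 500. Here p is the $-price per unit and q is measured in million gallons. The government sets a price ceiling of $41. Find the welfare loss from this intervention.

$150.89 million

In inverse form: demand p = 100 − 0.1q, supply p = 20 + 0.04q.
Competitive equilibrium: 100 − 0.1q = 20 + 0.04q → q* = 571.4286, p* = 42.8571.
At the ceiling p = 41, quantity supplied = (41 − 20)/0.04 = 525.
Willingness to pay at q' = 525: 100 − 0.1·525 = 47.5.
Δq = 571.4286 − 525 = 46.4286; wedge = 47.5 − 41 = 6.5.
Welfare loss = ½ × 46.4286 × 6.5 = $150.89 million.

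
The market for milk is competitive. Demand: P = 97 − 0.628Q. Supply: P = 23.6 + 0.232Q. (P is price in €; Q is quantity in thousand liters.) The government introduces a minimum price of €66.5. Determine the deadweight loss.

€581.75 thousand

Competitive equilibrium: 97 − 0.628Q = 23.6 + 0.232Q → Q* = 85.3488, P* = 43.4009.
At the floor P = 66.5, quantity demanded = (97 − 66.5)/0.628 = 48.5669.
Sellers' marginal cost at Q' = 48.5669: 23.6 + 0.232·48.5669 = 34.8675.
ΔQ = 85.3488 − 48.5669 = 36.7819; wedge = 66.5 − 34.8675 = 31.6325.
DWL = ½ × 36.7819 × 31.6325 = €581.75 thousand.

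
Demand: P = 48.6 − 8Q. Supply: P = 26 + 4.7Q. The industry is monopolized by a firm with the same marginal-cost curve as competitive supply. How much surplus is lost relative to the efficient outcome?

Competitive equilibrium: 48.6 − 8Q = 26 + 4.7Q → Q* = 1.7795, P* = 34.3638.
Marginal revenue: MR = 48.6 − 16Q. Set MR = MC: 48.6 − 16Q = 26 + 4.7Q → Q_m = 1.0918.
Price P_m = 48.6 − 8·1.0918 = 39.8656; MC(Q_m) = 26 + 4.7·1.0918 = 31.1315.
Competitive Q* = 1.7795, so ΔQ = 0.6877; wedge = 39.8656 − 31.1315 = 8.7341.
Deadweight loss = ½ × 0.6877 × 8.7341 = 3.

3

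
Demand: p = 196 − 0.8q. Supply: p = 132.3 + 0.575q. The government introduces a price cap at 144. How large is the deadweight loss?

464.02

Competitive equilibrium: 196 − 0.8q = 132.3 + 0.575q → q* = 46.3273, p* = 158.9382.
At the ceiling p = 144, quantity supplied = (144 − 132.3)/0.575 = 20.3478.
Willingness to pay at q' = 20.3478: 196 − 0.8·20.3478 = 179.7218.
Δq = 46.3273 − 20.3478 = 25.9795; wedge = 179.7218 − 144 = 35.7218.
Welfare loss = ½ × 25.9795 × 35.7218 = 464.02.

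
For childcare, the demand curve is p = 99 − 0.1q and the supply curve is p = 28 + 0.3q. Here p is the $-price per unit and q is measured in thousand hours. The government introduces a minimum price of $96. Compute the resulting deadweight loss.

Competitive equilibrium: 99 − 0.1q = 28 + 0.3q → q* = 177.5, p* = 81.25.
At the floor p = 96, quantity demanded = (99 − 96)/0.1 = 30.
Sellers' marginal cost at q' = 30: 28 + 0.3·30 = 37.
Δq = 177.5 − 30 = 147.5; wedge = 96 − 37 = 59.
DWL = ½ × 147.5 × 59 = $4351.25 thousand.

$4351.25 thousand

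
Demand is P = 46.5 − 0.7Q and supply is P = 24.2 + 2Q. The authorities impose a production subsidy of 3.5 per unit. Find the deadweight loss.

2.27

Competitive equilibrium: 46.5 − 0.7Q = 24.2 + 2Q → Q* = 8.2593, P* = 40.7185.
The subsidy lowers effective supply by 3.5: P = 20.7 + 2Q.
New quantity: 46.5 − 0.7Q = 20.7 + 2Q → Q' = 9.5556.
Overproduction ΔQ = 9.5556 − 8.2593 = 1.2963; wedge = subsidy = 3.5.
DWL = ½ × 1.2963 × 3.5 = 2.27.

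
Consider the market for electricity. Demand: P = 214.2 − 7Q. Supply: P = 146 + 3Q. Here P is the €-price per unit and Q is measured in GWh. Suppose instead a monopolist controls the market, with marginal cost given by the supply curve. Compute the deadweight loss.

€39.43

Competitive equilibrium: 214.2 − 7Q = 146 + 3Q → Q* = 6.82, P* = 166.46.
Marginal revenue: MR = 214.2 − 14Q. Set MR = MC: 214.2 − 14Q = 146 + 3Q → Q_m = 4.0118.
Price P_m = 214.2 − 7·4.0118 = 186.1174; MC(Q_m) = 146 + 3·4.0118 = 158.0354.
Competitive Q* = 6.82, so ΔQ = 2.8082; wedge = 186.1174 − 158.0354 = 28.082.
DWL = ½ × 2.8082 × 28.082 = €39.43.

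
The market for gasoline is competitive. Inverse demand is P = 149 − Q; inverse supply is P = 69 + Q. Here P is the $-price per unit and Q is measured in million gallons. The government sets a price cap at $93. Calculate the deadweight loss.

$256 million

Competitive equilibrium: 149 − Q = 69 + Q → Q* = 40, P* = 109.
At the ceiling P = 93, quantity supplied = (93 − 69)/1 = 24.
Willingness to pay at Q' = 24: 149 − 1·24 = 125.
ΔQ = 40 − 24 = 16; wedge = 125 − 93 = 32.
Welfare loss = ½ × 16 × 32 = $256 million.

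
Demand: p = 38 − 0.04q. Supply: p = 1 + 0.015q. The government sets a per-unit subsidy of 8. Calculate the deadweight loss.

Competitive equilibrium: 38 − 0.04q = 1 + 0.015q → q* = 672.7273, p* = 11.0909.
The subsidy lowers effective supply by 8: p = 0.015q − 7.
New quantity: 38 − 0.04q = 0.015q − 7 → q' = 818.1818.
Overproduction Δq = 818.1818 − 672.7273 = 145.4545; wedge = subsidy = 8.
The triangle = ½ × 145.4545 × 8 = 581.82.

581.82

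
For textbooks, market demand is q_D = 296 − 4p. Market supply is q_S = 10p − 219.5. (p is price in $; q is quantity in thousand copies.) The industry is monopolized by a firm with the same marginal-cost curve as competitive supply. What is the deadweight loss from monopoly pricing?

$671.93 thousand

In inverse form: demand p = 74 − 0.25q, supply p = 21.95 + 0.1q.
Competitive equilibrium: 74 − 0.25q = 21.95 + 0.1q → q* = 148.7143, p* = 36.8214.
Marginal revenue: MR = 74 − 0.5q. Set MR = MC: 74 − 0.5q = 21.95 + 0.1q → q_m = 86.75.
Price p_m = 74 − 0.25·86.75 = 52.3125; MC(q_m) = 21.95 + 0.1·86.75 = 30.625.
Competitive q* = 148.7143, so Δq = 61.9643; wedge = 52.3125 − 30.625 = 21.6875.
Deadweight loss = ½ × 61.9643 × 21.6875 = $671.93 thousand.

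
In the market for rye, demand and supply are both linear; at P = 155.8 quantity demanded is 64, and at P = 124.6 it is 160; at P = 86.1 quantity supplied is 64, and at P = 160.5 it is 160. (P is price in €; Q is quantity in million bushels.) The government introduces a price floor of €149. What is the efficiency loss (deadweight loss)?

€990.66 million

Demand slope = (124.6 − 155.8)/(160 − 64) = −0.325, so P = 176.6 − 0.325Q.
Supply slope = (160.5 − 86.1)/(160 − 64) = 0.775, so P = 36.5 + 0.775Q.
Competitive equilibrium: 176.6 − 0.325Q = 36.5 + 0.775Q → Q* = 127.3636, P* = 135.2068.
At the floor P = 149, quantity demanded = (176.6 − 149)/0.325 = 84.9231.
Sellers' marginal cost at Q' = 84.9231: 36.5 + 0.775·84.9231 = 102.3154.
ΔQ = 127.3636 − 84.9231 = 42.4405; wedge = 149 − 102.3154 = 46.6846.
Welfare loss = ½ × 42.4405 × 46.6846 = €990.66 million.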